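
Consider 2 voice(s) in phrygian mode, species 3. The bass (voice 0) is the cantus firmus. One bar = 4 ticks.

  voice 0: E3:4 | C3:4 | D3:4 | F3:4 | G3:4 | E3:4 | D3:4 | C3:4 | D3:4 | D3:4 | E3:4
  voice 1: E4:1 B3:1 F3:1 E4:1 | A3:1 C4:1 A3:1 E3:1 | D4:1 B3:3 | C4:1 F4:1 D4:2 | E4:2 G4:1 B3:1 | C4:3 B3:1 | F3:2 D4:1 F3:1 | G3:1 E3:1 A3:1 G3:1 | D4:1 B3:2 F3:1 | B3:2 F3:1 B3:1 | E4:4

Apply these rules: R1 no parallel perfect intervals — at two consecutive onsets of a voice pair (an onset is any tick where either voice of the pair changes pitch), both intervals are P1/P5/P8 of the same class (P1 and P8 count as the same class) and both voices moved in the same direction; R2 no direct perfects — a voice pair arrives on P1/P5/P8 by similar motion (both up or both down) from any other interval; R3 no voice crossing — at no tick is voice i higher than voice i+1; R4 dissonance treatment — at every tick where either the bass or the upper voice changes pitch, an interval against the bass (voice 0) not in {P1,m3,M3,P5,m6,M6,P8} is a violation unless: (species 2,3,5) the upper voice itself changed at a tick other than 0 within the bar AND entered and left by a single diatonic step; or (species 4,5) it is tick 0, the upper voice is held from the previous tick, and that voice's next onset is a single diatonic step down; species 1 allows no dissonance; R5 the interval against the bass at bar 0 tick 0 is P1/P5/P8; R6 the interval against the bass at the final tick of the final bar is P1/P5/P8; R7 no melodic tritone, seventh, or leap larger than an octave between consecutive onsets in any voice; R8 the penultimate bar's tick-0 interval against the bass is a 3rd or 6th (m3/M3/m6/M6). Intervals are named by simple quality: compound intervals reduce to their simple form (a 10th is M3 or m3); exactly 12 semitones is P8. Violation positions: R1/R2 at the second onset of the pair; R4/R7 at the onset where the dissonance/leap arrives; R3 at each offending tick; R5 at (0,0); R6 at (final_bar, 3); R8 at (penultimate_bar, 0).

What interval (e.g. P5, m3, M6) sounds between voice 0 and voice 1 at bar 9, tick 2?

voice 0=D3 voice 1=F3 -> m3

m3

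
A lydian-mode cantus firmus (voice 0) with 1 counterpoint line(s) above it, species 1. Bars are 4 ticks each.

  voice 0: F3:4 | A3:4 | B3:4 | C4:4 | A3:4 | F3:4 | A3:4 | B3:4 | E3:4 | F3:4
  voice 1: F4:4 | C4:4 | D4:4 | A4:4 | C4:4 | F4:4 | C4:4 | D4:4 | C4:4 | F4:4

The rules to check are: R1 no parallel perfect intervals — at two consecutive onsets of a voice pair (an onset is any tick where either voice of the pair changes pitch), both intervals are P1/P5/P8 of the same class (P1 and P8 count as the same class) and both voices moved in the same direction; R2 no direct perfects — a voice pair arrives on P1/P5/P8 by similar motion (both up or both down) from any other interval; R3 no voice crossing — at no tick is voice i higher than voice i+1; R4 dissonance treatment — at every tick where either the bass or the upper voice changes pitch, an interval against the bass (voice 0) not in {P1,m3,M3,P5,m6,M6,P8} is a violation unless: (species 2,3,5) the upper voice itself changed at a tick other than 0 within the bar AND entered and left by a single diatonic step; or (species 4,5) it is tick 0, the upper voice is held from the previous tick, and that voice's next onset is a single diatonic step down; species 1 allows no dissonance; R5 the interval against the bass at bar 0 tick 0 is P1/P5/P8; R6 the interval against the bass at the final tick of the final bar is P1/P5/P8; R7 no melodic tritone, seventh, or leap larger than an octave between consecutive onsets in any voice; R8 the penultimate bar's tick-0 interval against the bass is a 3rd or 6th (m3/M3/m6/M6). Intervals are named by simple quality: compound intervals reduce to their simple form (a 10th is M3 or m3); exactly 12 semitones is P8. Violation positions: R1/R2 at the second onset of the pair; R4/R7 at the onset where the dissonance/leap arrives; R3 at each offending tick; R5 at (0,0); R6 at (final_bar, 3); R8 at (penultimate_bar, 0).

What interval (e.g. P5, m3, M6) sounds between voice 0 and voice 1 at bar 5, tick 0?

voice 0=F3 voice 1=F4 -> P8

P8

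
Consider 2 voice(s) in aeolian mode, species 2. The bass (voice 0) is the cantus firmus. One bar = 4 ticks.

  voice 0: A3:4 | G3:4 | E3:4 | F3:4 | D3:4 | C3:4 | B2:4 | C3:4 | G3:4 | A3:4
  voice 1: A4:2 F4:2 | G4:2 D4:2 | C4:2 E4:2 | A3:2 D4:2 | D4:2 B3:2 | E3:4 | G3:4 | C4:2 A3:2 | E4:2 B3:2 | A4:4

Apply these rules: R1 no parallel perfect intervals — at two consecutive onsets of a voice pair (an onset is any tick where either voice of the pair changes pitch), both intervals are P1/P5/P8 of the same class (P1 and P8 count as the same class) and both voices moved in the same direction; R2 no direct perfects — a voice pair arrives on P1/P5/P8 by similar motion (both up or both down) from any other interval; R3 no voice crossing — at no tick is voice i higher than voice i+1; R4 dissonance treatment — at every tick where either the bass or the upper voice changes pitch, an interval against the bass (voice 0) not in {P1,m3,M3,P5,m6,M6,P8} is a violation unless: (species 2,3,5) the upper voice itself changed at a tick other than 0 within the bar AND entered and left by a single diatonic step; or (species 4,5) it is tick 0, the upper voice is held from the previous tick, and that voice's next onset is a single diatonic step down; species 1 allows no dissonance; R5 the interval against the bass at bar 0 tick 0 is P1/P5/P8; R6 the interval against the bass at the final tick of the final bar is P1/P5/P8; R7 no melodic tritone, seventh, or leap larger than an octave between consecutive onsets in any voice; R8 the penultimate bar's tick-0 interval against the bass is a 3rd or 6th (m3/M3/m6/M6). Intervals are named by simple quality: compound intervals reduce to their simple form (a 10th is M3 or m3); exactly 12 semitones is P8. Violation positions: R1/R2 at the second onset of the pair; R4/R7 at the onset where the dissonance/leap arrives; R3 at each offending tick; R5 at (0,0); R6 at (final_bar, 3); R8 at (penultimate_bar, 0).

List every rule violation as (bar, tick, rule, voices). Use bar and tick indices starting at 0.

(7, 0, R2, (0, 1))
(9, 0, R2, (0, 1))
(9, 0, R7, (1,))

bar 0: v0=A3 v1=A4 downbeat P8
bar 1: v0=G3 v1=G4 downbeat P8
bar 2: v0=E3 v1=C4 downbeat m6
bar 3: v0=F3 v1=A3 downbeat M3
bar 4: v0=D3 v1=D4 downbeat P8
bar 5: v0=C3 v1=E3 downbeat M3
bar 6: v0=B2 v1=G3 downbeat m6
bar 7: v0=C3 v1=C4 downbeat P8
bar 8: v0=G3 v1=E4 downbeat M6
bar 9: v0=A3 v1=A4 downbeat P8
  -> R2 @ bar 7 tick 0 v(0, 1): B2/G3 m6 -> C3/C4 P8 similar
  -> R2 @ bar 9 tick 0 v(0, 1): G3/B3 M3 -> A3/A4 P8 similar
  -> R7 @ bar 9 tick 0 v(1,): B3->A4 leap 10st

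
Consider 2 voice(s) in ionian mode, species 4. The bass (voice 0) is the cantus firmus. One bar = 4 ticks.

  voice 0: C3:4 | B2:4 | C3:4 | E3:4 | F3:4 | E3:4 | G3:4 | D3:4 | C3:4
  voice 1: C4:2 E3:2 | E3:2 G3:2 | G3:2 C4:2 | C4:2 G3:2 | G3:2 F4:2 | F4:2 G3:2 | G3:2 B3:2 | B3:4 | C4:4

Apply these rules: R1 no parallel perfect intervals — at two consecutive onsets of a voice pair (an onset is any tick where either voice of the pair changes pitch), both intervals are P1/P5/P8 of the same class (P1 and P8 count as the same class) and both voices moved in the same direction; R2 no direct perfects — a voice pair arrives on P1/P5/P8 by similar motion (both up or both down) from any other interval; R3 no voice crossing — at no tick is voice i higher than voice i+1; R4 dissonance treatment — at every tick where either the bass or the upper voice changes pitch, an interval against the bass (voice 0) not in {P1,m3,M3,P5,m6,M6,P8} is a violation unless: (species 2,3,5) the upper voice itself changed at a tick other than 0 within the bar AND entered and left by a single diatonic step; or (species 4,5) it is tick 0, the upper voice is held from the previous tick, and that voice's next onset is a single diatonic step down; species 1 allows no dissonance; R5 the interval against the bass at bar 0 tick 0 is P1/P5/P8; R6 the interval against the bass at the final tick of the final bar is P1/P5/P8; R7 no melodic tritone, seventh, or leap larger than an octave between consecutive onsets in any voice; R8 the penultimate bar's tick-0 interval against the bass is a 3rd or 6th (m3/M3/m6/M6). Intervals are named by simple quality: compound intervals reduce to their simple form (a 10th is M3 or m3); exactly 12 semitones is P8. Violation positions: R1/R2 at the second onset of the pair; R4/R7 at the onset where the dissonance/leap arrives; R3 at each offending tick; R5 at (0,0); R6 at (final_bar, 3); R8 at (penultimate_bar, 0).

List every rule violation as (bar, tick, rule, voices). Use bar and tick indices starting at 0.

bar 0: v0=C3 v1=C4 downbeat P8
bar 1: v0=B2 v1=E3 downbeat P4
bar 2: v0=C3 v1=G3 downbeat P5
bar 3: v0=E3 v1=C4 downbeat m6
bar 4: v0=F3 v1=G3 downbeat M2
bar 5: v0=E3 v1=F4 downbeat m2
bar 6: v0=G3 v1=G3 downbeat P1
bar 7: v0=D3 v1=B3 downbeat M6
bar 8: v0=C3 v1=C4 downbeat P8
  -> R4 @ bar 1 tick 0 v(0, 1): B2/E3 P4 untreated
  -> R4 @ bar 4 tick 0 v(0, 1): F3/G3 M2 untreated
  -> R7 @ bar 4 tick 2 v(1,): G3->F4 leap 10st
  -> R4 @ bar 5 tick 0 v(0, 1): E3/F4 m2 untreated
  -> R7 @ bar 5 tick 2 v(1,): F4->G3 leap 10st

(1, 0, R4, (0, 1))
(4, 0, R4, (0, 1))
(4, 2, R7, (1,))
(5, 0, R4, (0, 1))
(5, 2, R7, (1,))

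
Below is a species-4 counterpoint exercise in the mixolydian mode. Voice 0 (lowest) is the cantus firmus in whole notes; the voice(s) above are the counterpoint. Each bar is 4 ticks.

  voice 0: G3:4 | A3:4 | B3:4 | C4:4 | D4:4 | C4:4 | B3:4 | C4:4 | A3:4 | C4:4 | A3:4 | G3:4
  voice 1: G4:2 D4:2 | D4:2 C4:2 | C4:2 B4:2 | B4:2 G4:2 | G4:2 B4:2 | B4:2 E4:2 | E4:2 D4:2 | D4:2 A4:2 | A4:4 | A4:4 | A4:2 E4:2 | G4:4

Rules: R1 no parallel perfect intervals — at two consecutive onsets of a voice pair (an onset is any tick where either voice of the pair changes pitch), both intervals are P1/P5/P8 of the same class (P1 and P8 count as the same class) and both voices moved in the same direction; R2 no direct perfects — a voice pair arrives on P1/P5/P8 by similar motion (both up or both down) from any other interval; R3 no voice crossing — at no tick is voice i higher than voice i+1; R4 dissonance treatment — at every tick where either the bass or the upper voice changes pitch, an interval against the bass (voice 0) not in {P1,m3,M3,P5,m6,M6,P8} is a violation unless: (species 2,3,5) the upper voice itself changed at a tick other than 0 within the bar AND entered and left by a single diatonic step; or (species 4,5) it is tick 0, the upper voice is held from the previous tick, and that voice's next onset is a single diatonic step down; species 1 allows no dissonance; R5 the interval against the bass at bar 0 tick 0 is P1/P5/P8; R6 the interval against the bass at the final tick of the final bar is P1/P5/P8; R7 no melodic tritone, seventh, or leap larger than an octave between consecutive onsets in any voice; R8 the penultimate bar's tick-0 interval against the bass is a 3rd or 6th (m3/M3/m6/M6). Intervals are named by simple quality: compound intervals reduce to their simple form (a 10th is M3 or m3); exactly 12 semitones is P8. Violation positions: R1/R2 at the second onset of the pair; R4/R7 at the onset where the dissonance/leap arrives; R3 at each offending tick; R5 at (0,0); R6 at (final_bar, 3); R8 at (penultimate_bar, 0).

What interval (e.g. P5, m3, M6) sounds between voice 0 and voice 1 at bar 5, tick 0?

M7

voice 0=C4 voice 1=B4 -> M7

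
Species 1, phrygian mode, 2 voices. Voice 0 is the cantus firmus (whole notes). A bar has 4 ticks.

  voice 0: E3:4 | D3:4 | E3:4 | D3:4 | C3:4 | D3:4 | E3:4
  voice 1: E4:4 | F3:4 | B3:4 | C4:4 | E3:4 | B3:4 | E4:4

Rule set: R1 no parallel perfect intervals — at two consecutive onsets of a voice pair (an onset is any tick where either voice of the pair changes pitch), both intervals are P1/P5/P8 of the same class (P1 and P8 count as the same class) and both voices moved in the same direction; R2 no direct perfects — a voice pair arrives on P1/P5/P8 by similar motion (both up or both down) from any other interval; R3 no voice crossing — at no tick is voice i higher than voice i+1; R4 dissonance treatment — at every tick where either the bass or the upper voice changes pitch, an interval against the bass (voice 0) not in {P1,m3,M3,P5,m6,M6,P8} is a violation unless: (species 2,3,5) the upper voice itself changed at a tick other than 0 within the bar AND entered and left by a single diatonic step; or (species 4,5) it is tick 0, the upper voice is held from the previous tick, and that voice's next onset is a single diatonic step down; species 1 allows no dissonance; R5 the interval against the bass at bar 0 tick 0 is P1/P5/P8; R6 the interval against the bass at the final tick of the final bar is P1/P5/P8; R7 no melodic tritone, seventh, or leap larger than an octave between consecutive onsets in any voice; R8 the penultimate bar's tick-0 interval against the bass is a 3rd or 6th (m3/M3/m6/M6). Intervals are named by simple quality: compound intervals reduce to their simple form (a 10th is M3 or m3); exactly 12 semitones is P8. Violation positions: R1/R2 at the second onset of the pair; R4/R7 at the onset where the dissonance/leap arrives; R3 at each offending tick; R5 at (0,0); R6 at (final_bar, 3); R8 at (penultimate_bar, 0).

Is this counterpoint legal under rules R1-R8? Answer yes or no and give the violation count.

No (5 violations)

bar 0: v0=E3 v1=E4 (P8)
bar 1: v0=D3 v1=F3 (m3)
bar 2: v0=E3 v1=B3 (P5)
bar 3: v0=D3 v1=C4 (m7)
bar 4: v0=C3 v1=E3 (M3)
bar 5: v0=D3 v1=B3 (M6)
bar 6: v0=E3 v1=E4 (P8)
  R7 @ bar1.0: E4->F3 leap 11st
  R2 @ bar2.0: D3/F3 m3 -> E3/B3 P5 similar
  R7 @ bar2.0: F3->B3 leap 6st
  R4 @ bar3.0: D3/C4 m7 untreated
  R2 @ bar6.0: D3/B3 M6 -> E3/E4 P8 similar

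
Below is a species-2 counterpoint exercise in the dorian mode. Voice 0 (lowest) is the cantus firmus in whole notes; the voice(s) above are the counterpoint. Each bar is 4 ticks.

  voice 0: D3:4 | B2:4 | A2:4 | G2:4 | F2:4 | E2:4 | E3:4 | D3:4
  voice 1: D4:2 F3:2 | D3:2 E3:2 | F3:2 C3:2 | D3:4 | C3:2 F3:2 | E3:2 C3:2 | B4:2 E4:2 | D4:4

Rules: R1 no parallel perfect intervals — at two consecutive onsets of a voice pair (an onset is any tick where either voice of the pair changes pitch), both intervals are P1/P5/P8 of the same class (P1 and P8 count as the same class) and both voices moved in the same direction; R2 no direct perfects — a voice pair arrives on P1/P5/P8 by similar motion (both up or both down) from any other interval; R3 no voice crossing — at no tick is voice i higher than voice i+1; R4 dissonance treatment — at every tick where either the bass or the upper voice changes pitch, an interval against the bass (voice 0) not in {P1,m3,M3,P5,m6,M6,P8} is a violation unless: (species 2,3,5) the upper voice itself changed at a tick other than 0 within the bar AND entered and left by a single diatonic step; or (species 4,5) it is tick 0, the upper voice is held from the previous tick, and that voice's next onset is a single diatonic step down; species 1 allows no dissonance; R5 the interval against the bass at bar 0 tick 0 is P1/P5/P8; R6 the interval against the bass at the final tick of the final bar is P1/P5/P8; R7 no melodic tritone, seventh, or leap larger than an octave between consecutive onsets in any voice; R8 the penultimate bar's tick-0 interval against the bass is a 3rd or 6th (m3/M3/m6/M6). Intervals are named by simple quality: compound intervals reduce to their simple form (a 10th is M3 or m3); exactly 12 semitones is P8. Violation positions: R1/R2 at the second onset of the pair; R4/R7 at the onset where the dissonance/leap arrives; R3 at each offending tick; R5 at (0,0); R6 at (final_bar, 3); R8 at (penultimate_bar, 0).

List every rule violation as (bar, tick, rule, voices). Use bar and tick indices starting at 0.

(4, 0, R1, (0, 1))
(5, 0, R1, (0, 1))
(6, 0, R2, (0, 1))
(6, 0, R7, (1,))
(6, 0, R8, (0, 1))
(7, 0, R1, (0, 1))

bar 0: v0=D3 v1=D4 downbeat P8
bar 1: v0=B2 v1=D3 downbeat m3
bar 2: v0=A2 v1=F3 downbeat m6
bar 3: v0=G2 v1=D3 downbeat P5
bar 4: v0=F2 v1=C3 downbeat P5
bar 5: v0=E2 v1=E3 downbeat P8
bar 6: v0=E3 v1=B4 downbeat P5
bar 7: v0=D3 v1=D4 downbeat P8
  -> R1 @ bar 4 tick 0 v(0, 1): G2/D3 P5 -> F2/C3 P5 similar
  -> R1 @ bar 5 tick 0 v(0, 1): F2/F3 P8 -> E2/E3 P8 similar
  -> R2 @ bar 6 tick 0 v(0, 1): E2/C3 m6 -> E3/B4 P5 similar
  -> R7 @ bar 6 tick 0 v(1,): C3->B4 leap 23st
  -> R8 @ bar 6 tick 0 v(0, 1): penult P5 not 3rd/6th
  -> R1 @ bar 7 tick 0 v(0, 1): E3/E4 P8 -> D3/D4 P8 similar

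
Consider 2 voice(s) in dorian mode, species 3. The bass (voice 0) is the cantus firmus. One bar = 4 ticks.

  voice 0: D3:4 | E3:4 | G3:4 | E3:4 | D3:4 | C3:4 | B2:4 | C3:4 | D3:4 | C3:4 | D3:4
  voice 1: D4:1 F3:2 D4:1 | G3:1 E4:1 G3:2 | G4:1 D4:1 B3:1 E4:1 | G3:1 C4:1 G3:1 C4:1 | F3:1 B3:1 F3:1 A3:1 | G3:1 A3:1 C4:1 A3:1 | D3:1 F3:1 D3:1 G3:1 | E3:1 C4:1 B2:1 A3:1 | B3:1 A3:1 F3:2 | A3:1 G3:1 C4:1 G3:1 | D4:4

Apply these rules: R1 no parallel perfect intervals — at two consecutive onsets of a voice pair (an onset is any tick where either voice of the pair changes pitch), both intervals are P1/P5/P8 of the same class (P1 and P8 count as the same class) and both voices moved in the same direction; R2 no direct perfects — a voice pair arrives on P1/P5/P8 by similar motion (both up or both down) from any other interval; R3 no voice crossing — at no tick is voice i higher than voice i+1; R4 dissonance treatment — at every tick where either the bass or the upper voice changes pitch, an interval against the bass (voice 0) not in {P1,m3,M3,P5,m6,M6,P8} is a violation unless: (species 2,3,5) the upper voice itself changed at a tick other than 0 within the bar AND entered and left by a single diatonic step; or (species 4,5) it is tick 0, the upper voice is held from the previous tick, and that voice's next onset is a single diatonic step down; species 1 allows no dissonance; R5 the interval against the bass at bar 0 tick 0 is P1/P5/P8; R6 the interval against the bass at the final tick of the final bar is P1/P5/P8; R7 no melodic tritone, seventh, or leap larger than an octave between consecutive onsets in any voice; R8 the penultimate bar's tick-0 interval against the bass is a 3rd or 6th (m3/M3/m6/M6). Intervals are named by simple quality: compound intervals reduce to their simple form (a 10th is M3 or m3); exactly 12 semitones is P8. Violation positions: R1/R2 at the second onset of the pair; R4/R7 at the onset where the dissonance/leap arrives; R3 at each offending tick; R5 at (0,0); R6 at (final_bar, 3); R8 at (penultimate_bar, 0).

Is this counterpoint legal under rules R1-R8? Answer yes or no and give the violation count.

No (10 violations)

bar 0: v0=D3 v1=D4 (P8)
bar 1: v0=E3 v1=G3 (m3)
bar 2: v0=G3 v1=G4 (P8)
bar 3: v0=E3 v1=G3 (m3)
bar 4: v0=D3 v1=F3 (m3)
bar 5: v0=C3 v1=G3 (P5)
bar 6: v0=B2 v1=D3 (m3)
bar 7: v0=C3 v1=E3 (M3)
bar 8: v0=D3 v1=B3 (M6)
bar 9: v0=C3 v1=A3 (M6)
bar 10: v0=D3 v1=D4 (P8)
  R2 @ bar2.0: E3/G3 m3 -> G3/G4 P8 similar
  R7 @ bar4.1: F3->B3 leap 6st
  R7 @ bar4.2: B3->F3 leap 6st
  R1 @ bar5.0: D3/A3 P5 -> C3/G3 P5 similar
  R4 @ bar6.1: B2/F3 TT untreated
  R3 @ bar7.2: C3 above B2
  R4 @ bar7.2: C3/B2 m2 untreated
  R7 @ bar7.2: C4->B2 leap 13st
  R7 @ bar7.3: B2->A3 leap 10st
  R2 @ bar10.0: C3/G3 P5 -> D3/D4 P8 similar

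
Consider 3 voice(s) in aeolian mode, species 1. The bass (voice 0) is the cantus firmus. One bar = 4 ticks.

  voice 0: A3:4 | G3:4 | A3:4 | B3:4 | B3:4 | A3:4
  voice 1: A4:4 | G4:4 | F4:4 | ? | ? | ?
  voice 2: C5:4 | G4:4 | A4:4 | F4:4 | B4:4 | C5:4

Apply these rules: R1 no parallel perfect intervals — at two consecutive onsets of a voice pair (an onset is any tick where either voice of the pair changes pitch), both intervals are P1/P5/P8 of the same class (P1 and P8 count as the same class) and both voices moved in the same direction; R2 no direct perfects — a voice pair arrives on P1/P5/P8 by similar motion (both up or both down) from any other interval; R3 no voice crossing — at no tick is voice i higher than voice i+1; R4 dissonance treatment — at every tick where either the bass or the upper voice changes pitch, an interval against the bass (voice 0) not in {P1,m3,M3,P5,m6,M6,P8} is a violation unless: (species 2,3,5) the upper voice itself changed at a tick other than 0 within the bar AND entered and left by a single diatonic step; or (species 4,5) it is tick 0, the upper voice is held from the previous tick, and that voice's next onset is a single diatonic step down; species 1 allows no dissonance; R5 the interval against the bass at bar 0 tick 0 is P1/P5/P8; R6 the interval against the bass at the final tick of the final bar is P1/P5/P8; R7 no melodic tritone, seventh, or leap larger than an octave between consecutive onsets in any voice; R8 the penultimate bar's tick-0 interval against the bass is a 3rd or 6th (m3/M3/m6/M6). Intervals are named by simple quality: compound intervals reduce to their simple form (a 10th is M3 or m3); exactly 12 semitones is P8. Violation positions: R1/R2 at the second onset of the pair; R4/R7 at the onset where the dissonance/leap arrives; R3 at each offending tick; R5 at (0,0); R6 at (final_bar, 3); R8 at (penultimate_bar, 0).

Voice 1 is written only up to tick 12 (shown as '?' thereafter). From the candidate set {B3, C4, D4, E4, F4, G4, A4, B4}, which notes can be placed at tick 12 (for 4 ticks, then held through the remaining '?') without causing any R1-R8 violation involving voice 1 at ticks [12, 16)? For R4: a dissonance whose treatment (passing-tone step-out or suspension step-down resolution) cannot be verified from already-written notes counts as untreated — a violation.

B3: violates R7
C4: violates R4
D4: legal
E4: violates R4
F4: violates R4
G4: violates R3
A4: violates R3,R4
B4: violates R2,R3,R7

{D4}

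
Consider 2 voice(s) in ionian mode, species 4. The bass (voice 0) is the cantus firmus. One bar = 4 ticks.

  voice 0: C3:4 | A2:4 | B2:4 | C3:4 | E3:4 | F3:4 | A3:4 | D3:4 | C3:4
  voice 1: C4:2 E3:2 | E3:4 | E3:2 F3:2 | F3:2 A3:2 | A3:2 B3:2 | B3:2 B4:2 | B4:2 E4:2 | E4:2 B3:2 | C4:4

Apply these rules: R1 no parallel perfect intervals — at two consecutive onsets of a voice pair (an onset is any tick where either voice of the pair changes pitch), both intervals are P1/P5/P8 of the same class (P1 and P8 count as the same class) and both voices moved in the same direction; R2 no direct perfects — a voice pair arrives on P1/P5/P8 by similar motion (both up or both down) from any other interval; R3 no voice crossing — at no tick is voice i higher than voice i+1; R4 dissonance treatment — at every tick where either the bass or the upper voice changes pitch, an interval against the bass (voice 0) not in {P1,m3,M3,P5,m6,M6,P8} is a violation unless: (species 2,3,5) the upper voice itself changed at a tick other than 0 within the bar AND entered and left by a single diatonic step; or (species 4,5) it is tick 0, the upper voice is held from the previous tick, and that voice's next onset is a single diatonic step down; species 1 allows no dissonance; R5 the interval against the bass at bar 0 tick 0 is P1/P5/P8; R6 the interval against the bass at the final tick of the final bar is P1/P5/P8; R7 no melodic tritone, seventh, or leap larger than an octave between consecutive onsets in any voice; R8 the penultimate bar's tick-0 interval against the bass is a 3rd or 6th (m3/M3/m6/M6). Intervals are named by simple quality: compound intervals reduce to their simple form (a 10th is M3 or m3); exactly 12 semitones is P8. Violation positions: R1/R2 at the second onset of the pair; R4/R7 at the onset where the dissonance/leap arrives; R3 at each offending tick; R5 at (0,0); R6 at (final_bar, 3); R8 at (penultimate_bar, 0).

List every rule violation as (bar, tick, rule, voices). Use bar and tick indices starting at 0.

bar 0: v0=C3 v1=C4 downbeat P8
bar 1: v0=A2 v1=E3 downbeat P5
bar 2: v0=B2 v1=E3 downbeat P4
bar 3: v0=C3 v1=F3 downbeat P4
bar 4: v0=E3 v1=A3 downbeat P4
bar 5: v0=F3 v1=B3 downbeat TT
bar 6: v0=A3 v1=B4 downbeat M2
bar 7: v0=D3 v1=E4 downbeat M2
bar 8: v0=C3 v1=C4 downbeat P8
  -> R4 @ bar 2 tick 0 v(0, 1): B2/E3 P4 untreated
  -> R4 @ bar 2 tick 2 v(0, 1): B2/F3 TT untreated
  -> R4 @ bar 3 tick 0 v(0, 1): C3/F3 P4 untreated
  -> R4 @ bar 4 tick 0 v(0, 1): E3/A3 P4 untreated
  -> R4 @ bar 5 tick 0 v(0, 1): F3/B3 TT untreated
  -> R4 @ bar 5 tick 2 v(0, 1): F3/B4 TT untreated
  -> R4 @ bar 6 tick 0 v(0, 1): A3/B4 M2 untreated
  -> R4 @ bar 7 tick 0 v(0, 1): D3/E4 M2 untreated
  -> R8 @ bar 7 tick 0 v(0, 1): penult M2 not 3rd/6th

(2, 0, R4, (0, 1))
(2, 2, R4, (0, 1))
(3, 0, R4, (0, 1))
(4, 0, R4, (0, 1))
(5, 0, R4, (0, 1))
(5, 2, R4, (0, 1))
(6, 0, R4, (0, 1))
(7, 0, R4, (0, 1))
(7, 0, R8, (0, 1))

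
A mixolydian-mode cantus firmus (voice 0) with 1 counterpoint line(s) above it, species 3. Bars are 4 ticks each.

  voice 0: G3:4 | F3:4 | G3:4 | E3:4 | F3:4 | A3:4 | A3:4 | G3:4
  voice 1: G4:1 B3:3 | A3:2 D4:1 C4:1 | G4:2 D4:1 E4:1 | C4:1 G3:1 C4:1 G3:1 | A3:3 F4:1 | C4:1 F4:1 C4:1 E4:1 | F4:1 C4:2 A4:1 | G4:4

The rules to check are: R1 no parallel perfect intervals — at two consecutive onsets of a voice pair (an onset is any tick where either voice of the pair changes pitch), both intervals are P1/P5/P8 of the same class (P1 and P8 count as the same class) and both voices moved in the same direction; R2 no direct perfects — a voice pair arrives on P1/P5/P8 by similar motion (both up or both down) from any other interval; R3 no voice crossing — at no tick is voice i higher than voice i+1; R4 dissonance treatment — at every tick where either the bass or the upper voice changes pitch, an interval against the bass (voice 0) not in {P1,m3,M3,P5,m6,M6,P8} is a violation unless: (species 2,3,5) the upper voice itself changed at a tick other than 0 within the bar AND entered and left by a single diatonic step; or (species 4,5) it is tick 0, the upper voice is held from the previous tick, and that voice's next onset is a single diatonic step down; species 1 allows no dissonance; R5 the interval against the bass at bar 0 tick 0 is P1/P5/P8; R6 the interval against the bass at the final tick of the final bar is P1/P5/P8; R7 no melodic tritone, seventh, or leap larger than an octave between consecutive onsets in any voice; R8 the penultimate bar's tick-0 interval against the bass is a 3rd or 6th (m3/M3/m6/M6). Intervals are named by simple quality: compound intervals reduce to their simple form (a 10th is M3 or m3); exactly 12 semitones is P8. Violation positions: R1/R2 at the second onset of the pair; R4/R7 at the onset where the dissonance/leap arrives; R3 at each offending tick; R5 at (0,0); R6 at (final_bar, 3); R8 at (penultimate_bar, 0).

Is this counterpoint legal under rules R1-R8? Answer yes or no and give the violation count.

bar 0: v0=G3 v1=G4 (P8)
bar 1: v0=F3 v1=A3 (M3)
bar 2: v0=G3 v1=G4 (P8)
bar 3: v0=E3 v1=C4 (m6)
bar 4: v0=F3 v1=A3 (M3)
bar 5: v0=A3 v1=C4 (m3)
bar 6: v0=A3 v1=F4 (m6)
bar 7: v0=G3 v1=G4 (P8)
  R2 @ bar2.0: F3/C4 P5 -> G3/G4 P8 similar
  R1 @ bar7.0: A3/A4 P8 -> G3/G4 P8 similar

No (2 violations)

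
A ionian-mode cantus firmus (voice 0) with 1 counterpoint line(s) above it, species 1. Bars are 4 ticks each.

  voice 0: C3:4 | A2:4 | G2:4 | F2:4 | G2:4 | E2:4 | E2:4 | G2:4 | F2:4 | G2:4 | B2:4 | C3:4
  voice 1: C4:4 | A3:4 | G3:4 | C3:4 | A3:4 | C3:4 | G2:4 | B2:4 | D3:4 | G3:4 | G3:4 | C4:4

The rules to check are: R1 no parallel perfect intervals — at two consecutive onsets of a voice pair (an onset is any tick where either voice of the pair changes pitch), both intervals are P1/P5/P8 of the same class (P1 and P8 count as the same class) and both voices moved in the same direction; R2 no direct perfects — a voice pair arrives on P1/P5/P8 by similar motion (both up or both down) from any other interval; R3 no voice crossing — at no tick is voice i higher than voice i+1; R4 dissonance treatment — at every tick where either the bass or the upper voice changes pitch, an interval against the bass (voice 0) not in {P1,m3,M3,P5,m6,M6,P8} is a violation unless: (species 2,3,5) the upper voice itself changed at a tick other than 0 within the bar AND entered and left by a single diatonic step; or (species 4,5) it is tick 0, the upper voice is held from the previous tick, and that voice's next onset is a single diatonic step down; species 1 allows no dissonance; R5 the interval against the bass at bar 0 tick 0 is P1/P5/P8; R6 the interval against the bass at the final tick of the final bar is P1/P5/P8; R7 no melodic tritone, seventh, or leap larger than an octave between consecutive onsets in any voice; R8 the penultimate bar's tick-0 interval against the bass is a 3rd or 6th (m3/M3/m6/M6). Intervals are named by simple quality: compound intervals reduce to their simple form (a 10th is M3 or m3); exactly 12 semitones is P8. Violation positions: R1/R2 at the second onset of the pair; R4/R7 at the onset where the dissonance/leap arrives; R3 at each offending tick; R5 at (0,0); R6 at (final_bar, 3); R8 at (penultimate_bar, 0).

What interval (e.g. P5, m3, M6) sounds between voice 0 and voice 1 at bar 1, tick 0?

P8

voice 0=A2 voice 1=A3 -> P8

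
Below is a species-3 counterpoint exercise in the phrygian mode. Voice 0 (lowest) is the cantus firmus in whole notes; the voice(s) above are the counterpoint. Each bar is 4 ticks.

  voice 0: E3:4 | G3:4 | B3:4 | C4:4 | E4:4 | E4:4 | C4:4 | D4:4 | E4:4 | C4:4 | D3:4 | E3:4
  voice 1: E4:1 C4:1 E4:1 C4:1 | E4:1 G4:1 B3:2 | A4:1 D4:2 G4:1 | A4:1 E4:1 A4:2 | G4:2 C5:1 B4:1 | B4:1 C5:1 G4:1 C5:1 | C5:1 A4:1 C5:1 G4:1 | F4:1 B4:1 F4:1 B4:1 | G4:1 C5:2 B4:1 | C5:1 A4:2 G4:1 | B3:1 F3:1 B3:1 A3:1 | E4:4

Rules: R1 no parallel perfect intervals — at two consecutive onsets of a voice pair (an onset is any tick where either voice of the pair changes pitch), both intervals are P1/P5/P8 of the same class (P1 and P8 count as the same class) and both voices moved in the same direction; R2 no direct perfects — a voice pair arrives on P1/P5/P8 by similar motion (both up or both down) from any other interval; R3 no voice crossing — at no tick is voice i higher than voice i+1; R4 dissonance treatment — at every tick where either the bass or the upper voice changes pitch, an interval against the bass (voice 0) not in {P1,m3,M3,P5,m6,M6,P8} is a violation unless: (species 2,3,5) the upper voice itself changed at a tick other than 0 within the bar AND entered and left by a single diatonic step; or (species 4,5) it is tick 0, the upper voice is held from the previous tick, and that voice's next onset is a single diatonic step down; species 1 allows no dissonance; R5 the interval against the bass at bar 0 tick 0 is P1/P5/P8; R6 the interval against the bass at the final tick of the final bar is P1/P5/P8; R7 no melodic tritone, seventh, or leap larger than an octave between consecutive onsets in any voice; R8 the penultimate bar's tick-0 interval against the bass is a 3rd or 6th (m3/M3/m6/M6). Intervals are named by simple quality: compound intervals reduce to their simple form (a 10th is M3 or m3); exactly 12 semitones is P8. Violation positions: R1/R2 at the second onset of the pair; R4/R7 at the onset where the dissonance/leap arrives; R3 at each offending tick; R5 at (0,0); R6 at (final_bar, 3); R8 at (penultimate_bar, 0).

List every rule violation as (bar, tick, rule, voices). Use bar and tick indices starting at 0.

bar 0: v0=E3 v1=E4 downbeat P8
bar 1: v0=G3 v1=E4 downbeat M6
bar 2: v0=B3 v1=A4 downbeat m7
bar 3: v0=C4 v1=A4 downbeat M6
bar 4: v0=E4 v1=G4 downbeat m3
bar 5: v0=E4 v1=B4 downbeat P5
bar 6: v0=C4 v1=C5 downbeat P8
bar 7: v0=D4 v1=F4 downbeat m3
bar 8: v0=E4 v1=G4 downbeat m3
bar 9: v0=C4 v1=C5 downbeat P8
bar 10: v0=D3 v1=B3 downbeat M6
bar 11: v0=E3 v1=E4 downbeat P8
  -> R4 @ bar 2 tick 0 v(0, 1): B3/A4 m7 untreated
  -> R7 @ bar 2 tick 0 v(1,): B3->A4 leap 10st
  -> R7 @ bar 7 tick 1 v(1,): F4->B4 leap 6st
  -> R7 @ bar 7 tick 2 v(1,): B4->F4 leap 6st
  -> R7 @ bar 7 tick 3 v(1,): F4->B4 leap 6st
  -> R7 @ bar 10 tick 0 v(0,): C4->D3 leap 10st
  -> R7 @ bar 10 tick 1 v(1,): B3->F3 leap 6st
  -> R7 @ bar 10 tick 2 v(1,): F3->B3 leap 6st
  -> R2 @ bar 11 tick 0 v(0, 1): D3/A3 P5 -> E3/E4 P8 similar

(2, 0, R4, (0, 1))
(2, 0, R7, (1,))
(7, 1, R7, (1,))
(7, 2, R7, (1,))
(7, 3, R7, (1,))
(10, 0, R7, (0,))
(10, 1, R7, (1,))
(10, 2, R7, (1,))
(11, 0, R2, (0, 1))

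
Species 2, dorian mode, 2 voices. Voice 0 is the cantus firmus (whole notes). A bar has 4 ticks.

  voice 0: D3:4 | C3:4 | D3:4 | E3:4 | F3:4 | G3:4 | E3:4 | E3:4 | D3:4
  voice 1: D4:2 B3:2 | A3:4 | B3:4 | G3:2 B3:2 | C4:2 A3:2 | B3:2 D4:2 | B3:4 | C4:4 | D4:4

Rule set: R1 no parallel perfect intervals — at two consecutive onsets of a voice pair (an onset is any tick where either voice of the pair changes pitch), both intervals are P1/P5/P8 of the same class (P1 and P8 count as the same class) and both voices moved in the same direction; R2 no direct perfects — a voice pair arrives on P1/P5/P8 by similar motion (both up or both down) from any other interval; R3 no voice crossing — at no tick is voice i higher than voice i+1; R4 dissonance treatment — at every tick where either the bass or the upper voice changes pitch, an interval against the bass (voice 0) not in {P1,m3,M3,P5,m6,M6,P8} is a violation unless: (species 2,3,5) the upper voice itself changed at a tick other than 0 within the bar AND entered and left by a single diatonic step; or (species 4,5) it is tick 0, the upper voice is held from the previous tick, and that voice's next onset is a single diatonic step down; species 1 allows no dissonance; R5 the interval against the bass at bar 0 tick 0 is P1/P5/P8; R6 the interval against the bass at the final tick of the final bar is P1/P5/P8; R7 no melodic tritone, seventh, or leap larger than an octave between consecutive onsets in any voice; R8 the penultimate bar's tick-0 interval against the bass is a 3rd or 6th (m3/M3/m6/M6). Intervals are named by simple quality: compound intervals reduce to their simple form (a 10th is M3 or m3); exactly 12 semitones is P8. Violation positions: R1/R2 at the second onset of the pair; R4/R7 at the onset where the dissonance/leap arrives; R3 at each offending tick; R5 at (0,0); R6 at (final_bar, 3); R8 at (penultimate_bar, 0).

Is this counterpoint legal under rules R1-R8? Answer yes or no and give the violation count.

bar 0: v0=D3 v1=D4 (P8)
bar 1: v0=C3 v1=A3 (M6)
bar 2: v0=D3 v1=B3 (M6)
bar 3: v0=E3 v1=G3 (m3)
bar 4: v0=F3 v1=C4 (P5)
bar 5: v0=G3 v1=B3 (M3)
bar 6: v0=E3 v1=B3 (P5)
bar 7: v0=E3 v1=C4 (m6)
bar 8: v0=D3 v1=D4 (P8)
  R1 @ bar4.0: E3/B3 P5 -> F3/C4 P5 similar
  R1 @ bar6.0: G3/D4 P5 -> E3/B3 P5 similar

No (2 violations)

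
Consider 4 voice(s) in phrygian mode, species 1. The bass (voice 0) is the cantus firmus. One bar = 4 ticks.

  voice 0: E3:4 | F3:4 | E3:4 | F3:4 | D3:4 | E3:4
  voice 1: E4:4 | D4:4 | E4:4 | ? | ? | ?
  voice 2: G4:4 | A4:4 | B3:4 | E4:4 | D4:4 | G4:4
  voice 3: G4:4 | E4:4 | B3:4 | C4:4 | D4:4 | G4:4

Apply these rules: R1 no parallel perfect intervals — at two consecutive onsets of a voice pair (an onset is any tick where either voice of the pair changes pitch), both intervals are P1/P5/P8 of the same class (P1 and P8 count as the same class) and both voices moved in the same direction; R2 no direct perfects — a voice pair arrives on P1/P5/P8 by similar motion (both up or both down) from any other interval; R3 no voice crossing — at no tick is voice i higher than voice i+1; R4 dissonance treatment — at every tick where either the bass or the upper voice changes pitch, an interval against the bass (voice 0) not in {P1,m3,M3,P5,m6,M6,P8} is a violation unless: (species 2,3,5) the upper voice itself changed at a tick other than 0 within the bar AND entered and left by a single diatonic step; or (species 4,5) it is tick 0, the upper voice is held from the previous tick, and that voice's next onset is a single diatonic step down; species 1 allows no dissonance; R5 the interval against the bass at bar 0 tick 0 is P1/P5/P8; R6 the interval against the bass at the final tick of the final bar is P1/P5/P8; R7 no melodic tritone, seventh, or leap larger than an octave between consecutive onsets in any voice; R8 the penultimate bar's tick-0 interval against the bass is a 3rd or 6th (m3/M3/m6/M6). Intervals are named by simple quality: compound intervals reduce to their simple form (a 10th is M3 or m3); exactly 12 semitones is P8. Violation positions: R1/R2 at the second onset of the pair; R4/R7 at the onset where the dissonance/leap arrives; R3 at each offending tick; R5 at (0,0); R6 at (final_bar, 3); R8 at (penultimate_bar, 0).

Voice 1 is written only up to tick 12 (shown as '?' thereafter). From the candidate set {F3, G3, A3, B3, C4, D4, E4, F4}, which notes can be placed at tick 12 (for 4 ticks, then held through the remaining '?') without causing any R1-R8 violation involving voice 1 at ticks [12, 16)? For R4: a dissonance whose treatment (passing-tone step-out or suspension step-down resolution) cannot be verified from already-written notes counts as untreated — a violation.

F3: violates R7
G3: violates R4
A3: legal
B3: violates R4
C4: legal
D4: legal
E4: violates R4
F4: violates R1,R3

{A3, C4, D4}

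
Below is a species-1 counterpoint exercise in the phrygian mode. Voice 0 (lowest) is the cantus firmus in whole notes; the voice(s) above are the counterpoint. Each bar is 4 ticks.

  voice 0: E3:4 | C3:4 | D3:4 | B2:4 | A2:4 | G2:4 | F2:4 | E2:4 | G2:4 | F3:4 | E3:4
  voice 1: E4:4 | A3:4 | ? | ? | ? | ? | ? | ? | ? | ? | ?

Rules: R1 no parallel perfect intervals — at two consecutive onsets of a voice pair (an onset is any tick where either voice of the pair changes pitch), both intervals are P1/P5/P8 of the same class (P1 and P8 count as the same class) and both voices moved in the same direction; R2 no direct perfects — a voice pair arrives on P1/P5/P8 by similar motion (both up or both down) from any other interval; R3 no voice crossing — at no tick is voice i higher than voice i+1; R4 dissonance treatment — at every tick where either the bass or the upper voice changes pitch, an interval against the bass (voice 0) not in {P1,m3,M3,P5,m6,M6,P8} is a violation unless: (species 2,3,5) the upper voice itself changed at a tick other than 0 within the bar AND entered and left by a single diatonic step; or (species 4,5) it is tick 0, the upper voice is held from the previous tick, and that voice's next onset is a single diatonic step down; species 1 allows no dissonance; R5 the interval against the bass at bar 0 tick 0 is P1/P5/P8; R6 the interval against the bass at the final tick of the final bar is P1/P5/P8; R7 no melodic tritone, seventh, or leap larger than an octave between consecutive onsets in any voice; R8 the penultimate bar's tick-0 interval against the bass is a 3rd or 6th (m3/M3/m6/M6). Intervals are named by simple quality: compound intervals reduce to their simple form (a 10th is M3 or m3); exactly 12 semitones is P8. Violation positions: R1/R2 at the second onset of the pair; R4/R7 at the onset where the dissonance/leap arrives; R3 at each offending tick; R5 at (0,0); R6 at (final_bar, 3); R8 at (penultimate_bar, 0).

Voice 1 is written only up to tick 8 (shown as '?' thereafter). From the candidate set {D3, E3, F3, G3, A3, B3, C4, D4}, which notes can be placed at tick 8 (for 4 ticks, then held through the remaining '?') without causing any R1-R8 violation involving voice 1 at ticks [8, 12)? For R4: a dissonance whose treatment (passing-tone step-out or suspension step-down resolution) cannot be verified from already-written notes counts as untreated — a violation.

{A3, B3, D3, F3}

D3: legal
E3: violates R4
F3: legal
G3: violates R4
A3: legal
B3: legal
C4: violates R4
D4: violates R2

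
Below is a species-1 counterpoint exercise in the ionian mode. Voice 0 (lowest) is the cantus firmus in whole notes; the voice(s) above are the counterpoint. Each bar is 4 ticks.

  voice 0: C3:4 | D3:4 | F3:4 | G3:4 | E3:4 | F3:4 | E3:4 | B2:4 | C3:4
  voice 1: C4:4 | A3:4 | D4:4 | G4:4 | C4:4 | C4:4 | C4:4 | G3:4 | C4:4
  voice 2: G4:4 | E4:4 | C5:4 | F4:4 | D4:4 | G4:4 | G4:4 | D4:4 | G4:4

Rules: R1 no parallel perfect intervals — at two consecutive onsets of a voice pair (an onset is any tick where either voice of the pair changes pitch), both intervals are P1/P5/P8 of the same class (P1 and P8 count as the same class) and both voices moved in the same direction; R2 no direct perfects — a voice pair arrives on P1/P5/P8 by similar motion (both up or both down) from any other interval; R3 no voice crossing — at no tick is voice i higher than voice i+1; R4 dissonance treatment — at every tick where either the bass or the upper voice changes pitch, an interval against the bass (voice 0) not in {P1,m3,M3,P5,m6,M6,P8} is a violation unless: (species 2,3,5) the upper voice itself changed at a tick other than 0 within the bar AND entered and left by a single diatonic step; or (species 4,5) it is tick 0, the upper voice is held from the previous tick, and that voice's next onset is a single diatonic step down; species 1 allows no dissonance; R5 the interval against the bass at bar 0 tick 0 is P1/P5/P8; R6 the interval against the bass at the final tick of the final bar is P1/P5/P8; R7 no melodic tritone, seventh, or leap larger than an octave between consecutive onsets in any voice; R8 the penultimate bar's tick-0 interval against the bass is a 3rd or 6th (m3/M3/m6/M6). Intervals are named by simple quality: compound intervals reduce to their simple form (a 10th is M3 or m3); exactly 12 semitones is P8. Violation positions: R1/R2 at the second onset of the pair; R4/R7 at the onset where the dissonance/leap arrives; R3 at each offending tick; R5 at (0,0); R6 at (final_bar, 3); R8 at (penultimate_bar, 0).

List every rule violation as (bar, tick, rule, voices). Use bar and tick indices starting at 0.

bar 0: v0=C3 v1=C4 v2=G4 downbeat P5
bar 1: v0=D3 v1=A3 v2=E4 downbeat M2
bar 2: v0=F3 v1=D4 v2=C5 downbeat P5
bar 3: v0=G3 v1=G4 v2=F4 downbeat m7
bar 4: v0=E3 v1=C4 v2=D4 downbeat m7
bar 5: v0=F3 v1=C4 v2=G4 downbeat M2
bar 6: v0=E3 v1=C4 v2=G4 downbeat m3
bar 7: v0=B2 v1=G3 v2=D4 downbeat m3
bar 8: v0=C3 v1=C4 v2=G4 downbeat P5
  -> R1 @ bar 1 tick 0 v(1, 2): C4/G4 P5 -> A3/E4 P5 similar
  -> R4 @ bar 1 tick 0 v(0, 2): D3/E4 M2 untreated
  -> R2 @ bar 2 tick 0 v(0, 2): D3/E4 M2 -> F3/C5 P5 similar
  -> R2 @ bar 3 tick 0 v(0, 1): F3/D4 M6 -> G3/G4 P8 similar
  -> R3 @ bar 3 tick 0 v(1, 2): G4 above F4
  -> R4 @ bar 3 tick 0 v(0, 2): G3/F4 m7 untreated
  -> R3 @ bar 3 tick 1 v(1, 2): G4 above F4
  -> R3 @ bar 3 tick 2 v(1, 2): G4 above F4
  -> R3 @ bar 3 tick 3 v(1, 2): G4 above F4
  -> R4 @ bar 4 tick 0 v(0, 2): E3/D4 m7 untreated
  -> R4 @ bar 5 tick 0 v(0, 2): F3/G4 M2 untreated
  -> R1 @ bar 7 tick 0 v(1, 2): C4/G4 P5 -> G3/D4 P5 similar
  -> R1 @ bar 8 tick 0 v(1, 2): G3/D4 P5 -> C4/G4 P5 similar
  -> R2 @ bar 8 tick 0 v(0, 1): B2/G3 m6 -> C3/C4 P8 similar
  -> R2 @ bar 8 tick 0 v(0, 2): B2/D4 m3 -> C3/G4 P5 similar

(1, 0, R1, (1, 2))
(1, 0, R4, (0, 2))
(2, 0, R2, (0, 2))
(3, 0, R2, (0, 1))
(3, 0, R3, (1, 2))
(3, 0, R4, (0, 2))
(3, 1, R3, (1, 2))
(3, 2, R3, (1, 2))
(3, 3, R3, (1, 2))
(4, 0, R4, (0, 2))
(5, 0, R4, (0, 2))
(7, 0, R1, (1, 2))
(8, 0, R1, (1, 2))
(8, 0, R2, (0, 1))
(8, 0, R2, (0, 2))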